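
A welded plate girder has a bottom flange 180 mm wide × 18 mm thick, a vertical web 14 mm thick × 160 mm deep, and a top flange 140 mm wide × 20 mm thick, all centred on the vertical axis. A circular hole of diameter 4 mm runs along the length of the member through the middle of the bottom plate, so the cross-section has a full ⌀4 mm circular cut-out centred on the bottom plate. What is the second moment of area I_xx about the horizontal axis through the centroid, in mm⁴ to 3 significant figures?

I_xx ≈ 5.31 × 10⁷ mm⁴

Break the section into simple shapes (no overlaps), measuring from the bottom-left corner of the bounding box.
Bottom plate: 180 × 18, A = 3 240 mm², y = 9 mm, Ī = 87 480 mm⁴.
Web plate: 14 × 160, A = 2 240 mm², y = 98 mm, Ī = 4 778 667 mm⁴.
Top plate: 140 × 20, A = 2 800 mm², y = 188 mm, Ī = 93 333 mm⁴.
Hole (subtracted): ⌀4, A = 12.566 mm², y = 9 mm, Ī = 12.566 mm⁴.
Centroid: ȳ = ΣA·y / ΣA = 93.737 mm.
Transfer each piece to the horizontal axis through the centroid using Ī + A·d² with d = y − 93.737:
  bottom plate: d = -84.737 mm → contributes +23 352 008 mm⁴
  web plate: d = 4.2627 mm → contributes +4 819 369 mm⁴
  top plate: d = 94.263 mm → contributes +24 972 612 mm⁴
  hole: d = -84.737 mm → contributes −90 244 mm⁴
Total I = 53 053 745 mm⁴.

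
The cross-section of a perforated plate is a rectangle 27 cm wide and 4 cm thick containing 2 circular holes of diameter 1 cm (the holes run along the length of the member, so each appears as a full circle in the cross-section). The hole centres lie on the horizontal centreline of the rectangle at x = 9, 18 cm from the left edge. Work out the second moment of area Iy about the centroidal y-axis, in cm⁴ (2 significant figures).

Break the section into simple shapes (no overlaps), measuring from the bottom-left corner of the bounding box.
Plate: 27 × 4, A = 108 cm², x = 13.5 cm, Ī = 6 561 cm⁴.
Hole 1 (subtracted): ⌀1, A = 0.7854 cm², x = 9 cm, Ī = 0.04909 cm⁴.
Hole 2 (subtracted): ⌀1, A = 0.7854 cm², x = 18 cm, Ī = 0.04909 cm⁴.
By symmetry the centroid is at mid-width, x̄ = 13.5 cm.
Transfer each piece to the centroidal y-axis using Ī + A·d² with d = x − 13.5:
  plate: d = 0 cm → contributes +6 561 cm⁴
  hole 1: d = -4.5 cm → contributes −15.95 cm⁴
  hole 2: d = 4.5 cm → contributes −15.95 cm⁴
Total I = 6 529 cm⁴.

Iy ≈ 6500 cm⁴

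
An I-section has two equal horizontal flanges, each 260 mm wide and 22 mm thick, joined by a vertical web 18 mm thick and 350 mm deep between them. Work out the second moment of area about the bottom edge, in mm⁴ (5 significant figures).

Treat the section as a set of non-overlapping primitives; coordinates are from the bounding-box lower-left.
Bottom flange: 260 × 22, A = 5 720 mm², y = 11 mm, Ī = 230706.7 mm⁴.
Web: 18 × 350, A = 6 300 mm², y = 197 mm, Ī = 64 312 500 mm⁴.
Top flange: 260 × 22, A = 5 720 mm², y = 383 mm, Ī = 230706.7 mm⁴.
Transfer each piece to the base of the section using Ī + A·d² with d = y − 0:
  bottom flange: d = 11 mm → contributes +922826.7 mm⁴
  web: d = 197 mm → contributes +308 809 200 mm⁴
  top flange: d = 383 mm → contributes +839 291 787 mm⁴
Total I = 1 149 023 813 mm⁴.

I_base ≈ 1.1490 × 10⁹ mm⁴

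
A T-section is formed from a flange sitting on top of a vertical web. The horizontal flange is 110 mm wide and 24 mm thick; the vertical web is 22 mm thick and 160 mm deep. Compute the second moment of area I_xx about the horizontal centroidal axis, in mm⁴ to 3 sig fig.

I_xx ≈ 2.04 × 10⁷ mm⁴

Split into non-overlapping primitives; take the origin at the lower-left of the bounding box.
Flange: 110 × 24, A = 2 640 mm², y = 172 mm, Ī = 126 720 mm⁴.
Web: 22 × 160, A = 3 520 mm², y = 80 mm, Ī = 7 509 333 mm⁴.
Centroid: ȳ = ΣA·y / ΣA = 119.43 mm.
Transfer each piece to the horizontal centroidal axis using Ī + A·d² with d = y − 119.43:
  flange: d = 52.571 mm → contributes +7 423 033 mm⁴
  web: d = -39.429 mm → contributes +12 981 568 mm⁴
Total I = 20 404 602 mm⁴.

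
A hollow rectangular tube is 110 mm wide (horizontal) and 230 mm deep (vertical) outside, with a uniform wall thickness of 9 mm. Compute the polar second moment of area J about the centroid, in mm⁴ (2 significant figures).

J ≈ 5.0 × 10⁷ mm⁴

Treat the section as a set of non-overlapping primitives; coordinates are from the bounding-box lower-left.
Outer rectangle: 110 × 230, A = 25 300 mm², y = 115 mm, Ī = 111 530 833 mm⁴.
Inner void (subtracted): 92 × 212, A = 19 504 mm², y = 115 mm, Ī = 73 048 981 mm⁴.
By symmetry the centroid is at mid-height, ȳ = 115 mm.
All pieces are centred on the centroidal x-axis, so I = ΣĪ (holes subtracted) = 38 481 852 mm⁴.
Repeating about the centroidal y-axis gives I_y = 11 754 012 mm⁴.
Polar second moment: J = I_x + I_y = 50 235 864 mm⁴.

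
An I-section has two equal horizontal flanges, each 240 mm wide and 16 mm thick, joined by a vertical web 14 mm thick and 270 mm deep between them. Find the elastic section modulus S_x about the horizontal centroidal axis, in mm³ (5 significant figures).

S_x ≈ 1.1932 × 10⁶ mm³

Treat the section as a set of non-overlapping primitives; coordinates are from the bounding-box lower-left.
Bottom flange: 240 × 16, A = 3 840 mm², y = 8 mm, Ī = 81 920 mm⁴.
Web: 14 × 270, A = 3 780 mm², y = 151 mm, Ī = 22 963 500 mm⁴.
Top flange: 240 × 16, A = 3 840 mm², y = 294 mm, Ī = 81 920 mm⁴.
By symmetry the centroid is at mid-height, ȳ = 151 mm.
Transfer each piece to the horizontal centroidal axis using Ī + A·d² with d = y − 151:
  bottom flange: d = -143 mm → contributes +78 606 080 mm⁴
  web: d = 0 mm → contributes +22 963 500 mm⁴
  top flange: d = 143 mm → contributes +78 606 080 mm⁴
Total I = 180 175 660 mm⁴.
Extreme fibre distance c = 151 mm; S = I/c = 1 193 216 mm³.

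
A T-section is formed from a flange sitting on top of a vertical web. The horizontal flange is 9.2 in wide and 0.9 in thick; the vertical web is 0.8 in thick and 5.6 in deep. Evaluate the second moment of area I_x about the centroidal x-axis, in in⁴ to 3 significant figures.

I_x ≈ 43.0 in⁴

Treat the section as a set of non-overlapping primitives; coordinates are from the bounding-box lower-left.
Flange: 9.2 × 0.9, A = 8.28 in², y = 6.05 in, Ī = 0.5589 in⁴.
Web: 0.8 × 5.6, A = 4.48 in², y = 2.8 in, Ī = 11.708 in⁴.
Centroid: ȳ = ΣA·y / ΣA = 4.9089 in.
Transfer each piece to the centroidal x-axis using Ī + A·d² with d = y − 4.9089:
  flange: d = 1.1411 in → contributes +11.34 in⁴
  web: d = -2.1089 in → contributes +31.633 in⁴
Total I = 42.973 in⁴.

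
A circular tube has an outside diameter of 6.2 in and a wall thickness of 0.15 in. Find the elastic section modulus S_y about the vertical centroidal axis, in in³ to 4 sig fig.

Treat the section as a set of non-overlapping primitives; coordinates are from the bounding-box lower-left.
Outer circle: ⌀6.2, A = 30.1907 in², x = 3.1 in, Ī = 72.5332 in⁴.
Bore (subtracted): ⌀5.9, A = 27.3397 in², x = 3.1 in, Ī = 59.481 in⁴.
By symmetry the centroid is at mid-width, x̄ = 3.1 in.
All pieces are centred on the vertical centroidal axis, so I = ΣĪ (holes subtracted) = 13.0522 in⁴.
Extreme fibre distance c = 3.1 in; S = I/c = 4.21039 in³.

S_y ≈ 4.210 in³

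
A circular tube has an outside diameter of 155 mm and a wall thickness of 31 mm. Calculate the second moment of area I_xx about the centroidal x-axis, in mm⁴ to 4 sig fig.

I_xx ≈ 2.466 × 10⁷ mm⁴

Treat the section as a set of non-overlapping primitives; coordinates are from the bounding-box lower-left.
Outer circle: ⌀155, A = 18869.2 mm², y = 77.5 mm, Ī = 28 333 269 mm⁴.
Bore (subtracted): ⌀93, A = 6792.91 mm², y = 77.5 mm, Ī = 3 671 992 mm⁴.
By symmetry the centroid is at mid-height, ȳ = 77.5 mm.
All pieces are centred on the centroidal x-axis, so I = ΣĪ (holes subtracted) = 24 661 278 mm⁴.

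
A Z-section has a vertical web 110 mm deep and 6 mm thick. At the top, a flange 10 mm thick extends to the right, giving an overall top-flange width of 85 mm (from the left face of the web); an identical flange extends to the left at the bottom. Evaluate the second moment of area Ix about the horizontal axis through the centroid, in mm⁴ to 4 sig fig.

Ix ≈ 4.629 × 10⁶ mm⁴

Break the section into simple shapes (no overlaps), measuring from the bottom-left corner of the bounding box.
Web: 6 × 110, A = 660 mm², y = 55 mm, Ī = 665 500 mm⁴.
Top flange (beyond web): 79 × 10, A = 790 mm², y = 105 mm, Ī = 6583.33 mm⁴.
Bottom flange (beyond web): 79 × 10, A = 790 mm², y = 5 mm, Ī = 6583.33 mm⁴.
Centroid: ȳ = ΣA·y / ΣA = 55 mm.
Transfer each piece to the horizontal axis through the centroid using Ī + A·d² with d = y − 55:
  web: d = 0 mm → contributes +665 500 mm⁴
  top flange (beyond web): d = 50 mm → contributes +1 981 583 mm⁴
  bottom flange (beyond web): d = -50 mm → contributes +1 981 583 mm⁴
Total I = 4 628 667 mm⁴.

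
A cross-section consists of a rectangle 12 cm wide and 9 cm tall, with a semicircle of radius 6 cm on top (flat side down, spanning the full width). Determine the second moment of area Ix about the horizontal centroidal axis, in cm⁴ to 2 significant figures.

Break the section into simple shapes (no overlaps), measuring from the bottom-left corner of the bounding box.
Rectangular body: 12 × 9, A = 108 cm², y = 4.5 cm, Ī = 729 cm⁴.
Semicircular cap: semicircle r = 6, A = 56.55 cm², y = 11.55 cm, Ī = 142.2 cm⁴.
Centroid: ȳ = ΣA·y / ΣA = 6.922 cm.
Transfer each piece to the horizontal centroidal axis using Ī + A·d² with d = y − 6.922:
  rectangular body: d = -2.422 cm → contributes +1 362 cm⁴
  semicircular cap: d = 4.625 cm → contributes +1 352 cm⁴
Total I = 2 714 cm⁴.

Ix ≈ 2700 cm⁴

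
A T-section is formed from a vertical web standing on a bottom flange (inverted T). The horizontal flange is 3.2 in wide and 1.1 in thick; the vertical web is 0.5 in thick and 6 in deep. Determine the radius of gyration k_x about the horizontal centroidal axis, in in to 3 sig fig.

Treat the section as a set of non-overlapping primitives; coordinates are from the bounding-box lower-left.
Flange: 3.2 × 1.1, A = 3.52 in², y = 0.55 in, Ī = 0.35493 in⁴.
Web: 0.5 × 6, A = 3 in², y = 4.1 in, Ī = 9 in⁴.
Centroid: ȳ = ΣA·y / ΣA = 2.1834 in.
Transfer each piece to the horizontal centroidal axis using Ī + A·d² with d = y − 2.1834:
  flange: d = -1.6334 in → contributes +9.7467 in⁴
  web: d = 1.9166 in → contributes +20.02 in⁴
Total I = 29.766 in⁴.
Radius of gyration: k = √(I/A) = √(29.766 / 6.52) = 2.1367 in.

k_x ≈ 2.14 in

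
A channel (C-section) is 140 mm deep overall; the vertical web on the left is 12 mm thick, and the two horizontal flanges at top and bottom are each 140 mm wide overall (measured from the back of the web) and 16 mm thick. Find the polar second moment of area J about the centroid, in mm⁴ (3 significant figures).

Treat the section as a set of non-overlapping primitives; coordinates are from the bounding-box lower-left.
Web: 12 × 140, A = 1 680 mm², y = 70 mm, Ī = 2 744 000 mm⁴.
Top flange (beyond web): 128 × 16, A = 2 048 mm², y = 132 mm, Ī = 43 691 mm⁴.
Bottom flange (beyond web): 128 × 16, A = 2 048 mm², y = 8 mm, Ī = 43 691 mm⁴.
By symmetry the centroid is at mid-height, ȳ = 70 mm.
Transfer each piece to the centroidal x-axis using Ī + A·d² with d = y − 70:
  web: d = 0 mm → contributes +2 744 000 mm⁴
  top flange (beyond web): d = 62 mm → contributes +7 916 203 mm⁴
  bottom flange (beyond web): d = -62 mm → contributes +7 916 203 mm⁴
Total I = 18 576 405 mm⁴.
For the y-axis: x̄ = 55.64 mm.
Repeating about the centroidal y-axis gives I_y = 11 450 216 mm⁴.
Polar second moment: J = I_x + I_y = 30 026 622 mm⁴.

J ≈ 3.00 × 10⁷ mm⁴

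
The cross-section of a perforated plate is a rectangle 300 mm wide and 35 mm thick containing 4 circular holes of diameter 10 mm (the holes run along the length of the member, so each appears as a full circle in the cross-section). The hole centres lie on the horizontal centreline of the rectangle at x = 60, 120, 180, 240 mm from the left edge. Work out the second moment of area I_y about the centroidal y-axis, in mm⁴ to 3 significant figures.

I_y ≈ 7.73 × 10⁷ mm⁴

Break the section into simple shapes (no overlaps), measuring from the bottom-left corner of the bounding box.
Plate: 300 × 35, A = 10 500 mm², x = 150 mm, Ī = 78 750 000 mm⁴.
Hole 1 (subtracted): ⌀10, A = 78.54 mm², x = 60 mm, Ī = 490.87 mm⁴.
Hole 2 (subtracted): ⌀10, A = 78.54 mm², x = 120 mm, Ī = 490.87 mm⁴.
Hole 3 (subtracted): ⌀10, A = 78.54 mm², x = 180 mm, Ī = 490.87 mm⁴.
Hole 4 (subtracted): ⌀10, A = 78.54 mm², x = 240 mm, Ī = 490.87 mm⁴.
By symmetry the centroid is at mid-width, x̄ = 150 mm.
Transfer each piece to the centroidal y-axis using Ī + A·d² with d = x − 150:
  plate: d = 0 mm → contributes +78 750 000 mm⁴
  hole 1: d = -90 mm → contributes −636 663 mm⁴
  hole 2: d = -30 mm → contributes −71 177 mm⁴
  hole 3: d = 30 mm → contributes −71 177 mm⁴
  hole 4: d = 90 mm → contributes −636 663 mm⁴
Total I = 77 334 320 mm⁴.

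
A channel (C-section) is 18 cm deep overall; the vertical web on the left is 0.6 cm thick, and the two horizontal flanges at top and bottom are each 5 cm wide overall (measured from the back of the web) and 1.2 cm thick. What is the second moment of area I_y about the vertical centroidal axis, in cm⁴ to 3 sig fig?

I_y ≈ 50.7 cm⁴

Split into non-overlapping primitives; take the origin at the lower-left of the bounding box.
Web: 0.6 × 18, A = 10.8 cm², x = 0.3 cm, Ī = 0.324 cm⁴.
Top flange (beyond web): 4.4 × 1.2, A = 5.28 cm², x = 2.8 cm, Ī = 8.5184 cm⁴.
Bottom flange (beyond web): 4.4 × 1.2, A = 5.28 cm², x = 2.8 cm, Ī = 8.5184 cm⁴.
Centroid: x̄ = ΣA·x / ΣA = 1.536 cm.
Transfer each piece to the vertical centroidal axis using Ī + A·d² with d = x − 1.536:
  web: d = -1.236 cm → contributes +16.822 cm⁴
  top flange (beyond web): d = 1.264 cm → contributes +16.955 cm⁴
  bottom flange (beyond web): d = 1.264 cm → contributes +16.955 cm⁴
Total I = 50.732 cm⁴.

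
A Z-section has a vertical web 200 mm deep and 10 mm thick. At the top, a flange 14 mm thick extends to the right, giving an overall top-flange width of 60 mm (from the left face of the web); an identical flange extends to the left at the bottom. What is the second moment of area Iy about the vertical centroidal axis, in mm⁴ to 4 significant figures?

Iy ≈ 1.568 × 10⁶ mm⁴

Treat the section as a set of non-overlapping primitives; coordinates are from the bounding-box lower-left.
Web: 10 × 200, A = 2 000 mm², x = 55 mm, Ī = 16666.7 mm⁴.
Top flange (beyond web): 50 × 14, A = 700 mm², x = 85 mm, Ī = 145 833 mm⁴.
Bottom flange (beyond web): 50 × 14, A = 700 mm², x = 25 mm, Ī = 145 833 mm⁴.
Centroid: x̄ = ΣA·x / ΣA = 55 mm.
Transfer each piece to the vertical centroidal axis using Ī + A·d² with d = x − 55:
  web: d = 0 mm → contributes +16666.7 mm⁴
  top flange (beyond web): d = 30 mm → contributes +775 833 mm⁴
  bottom flange (beyond web): d = -30 mm → contributes +775 833 mm⁴
Total I = 1 568 333 mm⁴.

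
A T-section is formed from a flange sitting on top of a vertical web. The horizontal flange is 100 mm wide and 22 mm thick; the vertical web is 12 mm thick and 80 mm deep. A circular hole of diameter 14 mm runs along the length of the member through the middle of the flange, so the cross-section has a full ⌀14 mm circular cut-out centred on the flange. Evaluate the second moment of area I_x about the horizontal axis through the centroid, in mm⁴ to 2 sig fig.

I_x ≈ 2.3 × 10⁶ mm⁴

Treat the section as a set of non-overlapping primitives; coordinates are from the bounding-box lower-left.
Flange: 100 × 22, A = 2 200 mm², y = 91 mm, Ī = 88 733 mm⁴.
Web: 12 × 80, A = 960 mm², y = 40 mm, Ī = 512 000 mm⁴.
Hole (subtracted): ⌀14, A = 153.9 mm², y = 91 mm, Ī = 1 886 mm⁴.
Centroid: ȳ = ΣA·y / ΣA = 74.71 mm.
Transfer each piece to the horizontal axis through the centroid using Ī + A·d² with d = y − 74.71:
  flange: d = 16.29 mm → contributes +672 326 mm⁴
  web: d = -34.71 mm → contributes +1 668 787 mm⁴
  hole: d = 16.29 mm → contributes −42 721 mm⁴
Total I = 2 298 392 mm⁴.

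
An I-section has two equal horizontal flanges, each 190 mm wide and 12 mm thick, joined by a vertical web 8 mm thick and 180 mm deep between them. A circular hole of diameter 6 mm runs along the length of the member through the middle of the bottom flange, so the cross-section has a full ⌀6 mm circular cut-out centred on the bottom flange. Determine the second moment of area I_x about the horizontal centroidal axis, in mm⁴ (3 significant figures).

I_x ≈ 4.57 × 10⁷ mm⁴

Treat the section as a set of non-overlapping primitives; coordinates are from the bounding-box lower-left.
Bottom flange: 190 × 12, A = 2 280 mm², y = 6 mm, Ī = 27 360 mm⁴.
Web: 8 × 180, A = 1 440 mm², y = 102 mm, Ī = 3 888 000 mm⁴.
Top flange: 190 × 12, A = 2 280 mm², y = 198 mm, Ī = 27 360 mm⁴.
Hole (subtracted): ⌀6, A = 28.274 mm², y = 6 mm, Ī = 63.617 mm⁴.
Centroid: ȳ = ΣA·y / ΣA = 102.45 mm.
Transfer each piece to the horizontal centroidal axis using Ī + A·d² with d = y − 102.45:
  bottom flange: d = -96.455 mm → contributes +21 239 287 mm⁴
  web: d = -0.45453 mm → contributes +3 888 298 mm⁴
  top flange: d = 95.545 mm → contributes +20 841 335 mm⁴
  hole: d = -96.455 mm → contributes −263 113 mm⁴
Total I = 45 705 806 mm⁴.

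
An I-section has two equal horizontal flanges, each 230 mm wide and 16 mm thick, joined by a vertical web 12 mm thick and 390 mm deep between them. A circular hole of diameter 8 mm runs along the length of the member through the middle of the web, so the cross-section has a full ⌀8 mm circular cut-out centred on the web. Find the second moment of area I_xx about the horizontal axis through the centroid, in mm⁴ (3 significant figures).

I_xx ≈ 3.63 × 10⁸ mm⁴

Split into non-overlapping primitives; take the origin at the lower-left of the bounding box.
Bottom flange: 230 × 16, A = 3 680 mm², y = 8 mm, Ī = 78 507 mm⁴.
Web: 12 × 390, A = 4 680 mm², y = 211 mm, Ī = 59 319 000 mm⁴.
Top flange: 230 × 16, A = 3 680 mm², y = 414 mm, Ī = 78 507 mm⁴.
Hole (subtracted): ⌀8, A = 50.265 mm², y = 211 mm, Ī = 201.06 mm⁴.
By symmetry the centroid is at mid-height, ȳ = 211 mm.
Transfer each piece to the horizontal axis through the centroid using Ī + A·d² with d = y − 211:
  bottom flange: d = -203 mm → contributes +151 727 627 mm⁴
  web: d = 0 mm → contributes +59 319 000 mm⁴
  top flange: d = 203 mm → contributes +151 727 627 mm⁴
  hole: d = 0 mm → contributes −201.06 mm⁴
Total I = 362 774 052 mm⁴.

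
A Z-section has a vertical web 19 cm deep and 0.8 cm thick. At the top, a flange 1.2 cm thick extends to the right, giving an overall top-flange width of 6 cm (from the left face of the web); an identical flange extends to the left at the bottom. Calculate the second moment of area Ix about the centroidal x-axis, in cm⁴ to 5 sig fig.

Ix ≈ 1447.3 cm⁴

Treat the section as a set of non-overlapping primitives; coordinates are from the bounding-box lower-left.
Web: 0.8 × 19, A = 15.2 cm², y = 9.5 cm, Ī = 457.2667 cm⁴.
Top flange (beyond web): 5.2 × 1.2, A = 6.24 cm², y = 18.4 cm, Ī = 0.7488 cm⁴.
Bottom flange (beyond web): 5.2 × 1.2, A = 6.24 cm², y = 0.6 cm, Ī = 0.7488 cm⁴.
Centroid: ȳ = ΣA·y / ΣA = 9.5 cm.
Transfer each piece to the centroidal x-axis using Ī + A·d² with d = y − 9.5:
  web: d = 0 cm → contributes +457.2667 cm⁴
  top flange (beyond web): d = 8.9 cm → contributes +495.0192 cm⁴
  bottom flange (beyond web): d = -8.9 cm → contributes +495.0192 cm⁴
Total I = 1447.305 cm⁴.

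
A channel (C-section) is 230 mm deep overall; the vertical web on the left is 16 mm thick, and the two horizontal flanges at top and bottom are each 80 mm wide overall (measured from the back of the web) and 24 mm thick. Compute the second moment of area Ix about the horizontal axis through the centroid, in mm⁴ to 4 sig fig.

Split into non-overlapping primitives; take the origin at the lower-left of the bounding box.
Web: 16 × 230, A = 3 680 mm², y = 115 mm, Ī = 16 222 667 mm⁴.
Top flange (beyond web): 64 × 24, A = 1 536 mm², y = 218 mm, Ī = 73 728 mm⁴.
Bottom flange (beyond web): 64 × 24, A = 1 536 mm², y = 12 mm, Ī = 73 728 mm⁴.
By symmetry the centroid is at mid-height, ȳ = 115 mm.
Transfer each piece to the horizontal axis through the centroid using Ī + A·d² with d = y − 115:
  web: d = 0 mm → contributes +16 222 667 mm⁴
  top flange (beyond web): d = 103 mm → contributes +16 369 152 mm⁴
  bottom flange (beyond web): d = -103 mm → contributes +16 369 152 mm⁴
Total I = 48 960 971 mm⁴.

Ix ≈ 4.896 × 10⁷ mm⁴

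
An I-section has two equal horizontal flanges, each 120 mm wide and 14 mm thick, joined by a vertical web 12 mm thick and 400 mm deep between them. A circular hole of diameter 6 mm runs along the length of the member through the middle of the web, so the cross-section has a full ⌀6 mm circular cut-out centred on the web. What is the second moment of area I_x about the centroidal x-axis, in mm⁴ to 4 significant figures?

Decompose the section into non-overlapping parts with the origin at the bottom-left of its bounding rectangle.
Bottom flange: 120 × 14, A = 1 680 mm², y = 7 mm, Ī = 27 440 mm⁴.
Web: 12 × 400, A = 4 800 mm², y = 214 mm, Ī = 64 000 000 mm⁴.
Top flange: 120 × 14, A = 1 680 mm², y = 421 mm, Ī = 27 440 mm⁴.
Hole (subtracted): ⌀6, A = 28.2743 mm², y = 214 mm, Ī = 63.6173 mm⁴.
By symmetry the centroid is at mid-height, ȳ = 214 mm.
Transfer each piece to the centroidal x-axis using Ī + A·d² with d = y − 214:
  bottom flange: d = -207 mm → contributes +72 013 760 mm⁴
  web: d = 0 mm → contributes +64 000 000 mm⁴
  top flange: d = 207 mm → contributes +72 013 760 mm⁴
  hole: d = 0 mm → contributes −63.6173 mm⁴
Total I = 208 027 456 mm⁴.

I_x ≈ 2.080 × 10⁸ mm⁴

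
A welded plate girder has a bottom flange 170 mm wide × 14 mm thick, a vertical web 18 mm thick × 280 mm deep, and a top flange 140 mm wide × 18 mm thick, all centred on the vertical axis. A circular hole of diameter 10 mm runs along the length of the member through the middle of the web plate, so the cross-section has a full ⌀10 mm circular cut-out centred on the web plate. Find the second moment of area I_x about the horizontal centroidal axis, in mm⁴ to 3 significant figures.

I_x ≈ 1.40 × 10⁸ mm⁴

Break the section into simple shapes (no overlaps), measuring from the bottom-left corner of the bounding box.
Bottom plate: 170 × 14, A = 2 380 mm², y = 7 mm, Ī = 38 873 mm⁴.
Web plate: 18 × 280, A = 5 040 mm², y = 154 mm, Ī = 32 928 000 mm⁴.
Top plate: 140 × 18, A = 2 520 mm², y = 303 mm, Ī = 68 040 mm⁴.
Hole (subtracted): ⌀10, A = 78.54 mm², y = 154 mm, Ī = 490.87 mm⁴.
Centroid: ȳ = ΣA·y / ΣA = 156.6 mm.
Transfer each piece to the horizontal centroidal axis using Ī + A·d² with d = y − 156.6:
  bottom plate: d = -149.6 mm → contributes +53 302 225 mm⁴
  web plate: d = -2.598 mm → contributes +32 962 018 mm⁴
  top plate: d = 146.4 mm → contributes +54 080 580 mm⁴
  hole: d = -2.598 mm → contributes −1 021 mm⁴
Total I = 140 343 802 mm⁴.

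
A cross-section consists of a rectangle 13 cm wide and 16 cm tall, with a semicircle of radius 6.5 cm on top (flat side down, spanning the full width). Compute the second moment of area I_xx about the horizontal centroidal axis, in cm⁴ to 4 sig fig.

Break the section into simple shapes (no overlaps), measuring from the bottom-left corner of the bounding box.
Rectangular body: 13 × 16, A = 208 cm², y = 8 cm, Ī = 4437.33 cm⁴.
Semicircular cap: semicircle r = 6.5, A = 66.3661 cm², y = 18.7587 cm, Ī = 195.923 cm⁴.
Centroid: ȳ = ΣA·y / ΣA = 10.6024 cm.
Transfer each piece to the horizontal centroidal axis using Ī + A·d² with d = y − 10.6024:
  rectangular body: d = -2.60241 cm → contributes +5846.02 cm⁴
  semicircular cap: d = 8.15628 cm → contributes +4610.92 cm⁴
Total I = 10456.9 cm⁴.

I_xx ≈ 1.046 × 10⁴ cm⁴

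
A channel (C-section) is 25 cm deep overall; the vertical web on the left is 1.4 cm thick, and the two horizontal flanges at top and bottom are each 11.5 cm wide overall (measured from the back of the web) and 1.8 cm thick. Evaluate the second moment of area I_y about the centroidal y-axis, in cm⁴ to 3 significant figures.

I_y ≈ 904 cm⁴

Treat the section as a set of non-overlapping primitives; coordinates are from the bounding-box lower-left.
Web: 1.4 × 25, A = 35 cm², x = 0.7 cm, Ī = 5.7167 cm⁴.
Top flange (beyond web): 10.1 × 1.8, A = 18.18 cm², x = 6.45 cm, Ī = 154.55 cm⁴.
Bottom flange (beyond web): 10.1 × 1.8, A = 18.18 cm², x = 6.45 cm, Ī = 154.55 cm⁴.
Centroid: x̄ = ΣA·x / ΣA = 3.6298 cm.
Transfer each piece to the centroidal y-axis using Ī + A·d² with d = x − 3.6298:
  web: d = -2.9298 cm → contributes +306.15 cm⁴
  top flange (beyond web): d = 2.8202 cm → contributes +299.14 cm⁴
  bottom flange (beyond web): d = 2.8202 cm → contributes +299.14 cm⁴
Total I = 904.43 cm⁴.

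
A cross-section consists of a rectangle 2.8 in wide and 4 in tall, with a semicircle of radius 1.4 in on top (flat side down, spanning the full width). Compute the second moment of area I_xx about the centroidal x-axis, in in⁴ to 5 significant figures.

I_xx ≈ 31.607 in⁴

Break the section into simple shapes (no overlaps), measuring from the bottom-left corner of the bounding box.
Rectangular body: 2.8 × 4, A = 11.2 in², y = 2 in, Ī = 14.93333 in⁴.
Semicircular cap: semicircle r = 1.4, A = 3.078761 in², y = 4.594178 in, Ī = 0.4216423 in⁴.
Centroid: ȳ = ΣA·y / ΣA = 2.559352 in.
Transfer each piece to the centroidal x-axis using Ī + A·d² with d = y − 2.559352:
  rectangular body: d = -0.5593521 in → contributes +18.43753 in⁴
  semicircular cap: d = 2.034826 in → contributes +13.16931 in⁴
Total I = 31.60684 in⁴.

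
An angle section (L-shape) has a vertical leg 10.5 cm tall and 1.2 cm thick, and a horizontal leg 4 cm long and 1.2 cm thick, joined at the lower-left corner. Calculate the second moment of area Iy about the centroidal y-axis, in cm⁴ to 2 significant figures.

Split into non-overlapping primitives; take the origin at the lower-left of the bounding box.
Vertical leg: 1.2 × 10.5, A = 12.6 cm², x = 0.6 cm, Ī = 1.512 cm⁴.
Horizontal leg (remainder): 2.8 × 1.2, A = 3.36 cm², x = 2.6 cm, Ī = 2.195 cm⁴.
Centroid: x̄ = ΣA·x / ΣA = 1.021 cm.
Transfer each piece to the centroidal y-axis using Ī + A·d² with d = x − 1.021:
  vertical leg: d = -0.4211 cm → contributes +3.746 cm⁴
  horizontal leg (remainder): d = 1.579 cm → contributes +10.57 cm⁴
Total I = 14.32 cm⁴.

Iy ≈ 14 cm⁴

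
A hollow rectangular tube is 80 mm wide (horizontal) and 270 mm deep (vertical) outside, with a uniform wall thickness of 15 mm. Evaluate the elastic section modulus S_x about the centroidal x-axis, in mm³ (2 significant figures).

S_x ≈ 5.5 × 10⁵ mm³

Split into non-overlapping primitives; take the origin at the lower-left of the bounding box.
Outer rectangle: 80 × 270, A = 21 600 mm², y = 135 mm, Ī = 131 220 000 mm⁴.
Inner void (subtracted): 50 × 240, A = 12 000 mm², y = 135 mm, Ī = 57 600 000 mm⁴.
By symmetry the centroid is at mid-height, ȳ = 135 mm.
All pieces are centred on the centroidal x-axis, so I = ΣĪ (holes subtracted) = 73 620 000 mm⁴.
Extreme fibre distance c = 135 mm; S = I/c = 545 333 mm³.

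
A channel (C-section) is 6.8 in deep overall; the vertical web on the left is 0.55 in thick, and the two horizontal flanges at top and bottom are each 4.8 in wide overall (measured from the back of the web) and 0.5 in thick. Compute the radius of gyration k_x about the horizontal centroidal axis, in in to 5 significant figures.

k_x ≈ 2.6632 in

Break the section into simple shapes (no overlaps), measuring from the bottom-left corner of the bounding box.
Web: 0.55 × 6.8, A = 3.74 in², y = 3.4 in, Ī = 14.41147 in⁴.
Top flange (beyond web): 4.25 × 0.5, A = 2.125 in², y = 6.55 in, Ī = 0.04427083 in⁴.
Bottom flange (beyond web): 4.25 × 0.5, A = 2.125 in², y = 0.25 in, Ī = 0.04427083 in⁴.
By symmetry the centroid is at mid-height, ȳ = 3.4 in.
Transfer each piece to the horizontal centroidal axis using Ī + A·d² with d = y − 3.4:
  web: d = 0 in → contributes +14.41147 in⁴
  top flange (beyond web): d = 3.15 in → contributes +21.12958 in⁴
  bottom flange (beyond web): d = -3.15 in → contributes +21.12958 in⁴
Total I = 56.67063 in⁴.
Radius of gyration: k = √(I/A) = √(56.67063 / 7.99) = 2.663211 in.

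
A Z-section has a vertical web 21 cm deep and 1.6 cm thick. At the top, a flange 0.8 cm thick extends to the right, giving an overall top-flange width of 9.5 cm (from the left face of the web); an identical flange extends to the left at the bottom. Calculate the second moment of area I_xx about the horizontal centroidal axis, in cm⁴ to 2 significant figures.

Break the section into simple shapes (no overlaps), measuring from the bottom-left corner of the bounding box.
Web: 1.6 × 21, A = 33.6 cm², y = 10.5 cm, Ī = 1 235 cm⁴.
Top flange (beyond web): 7.9 × 0.8, A = 6.32 cm², y = 20.6 cm, Ī = 0.3371 cm⁴.
Bottom flange (beyond web): 7.9 × 0.8, A = 6.32 cm², y = 0.4 cm, Ī = 0.3371 cm⁴.
Centroid: ȳ = ΣA·y / ΣA = 10.5 cm.
Transfer each piece to the horizontal centroidal axis using Ī + A·d² with d = y − 10.5:
  web: d = 0 cm → contributes +1 235 cm⁴
  top flange (beyond web): d = 10.1 cm → contributes +645 cm⁴
  bottom flange (beyond web): d = -10.1 cm → contributes +645 cm⁴
Total I = 2 525 cm⁴.

I_xx ≈ 2500 cm⁴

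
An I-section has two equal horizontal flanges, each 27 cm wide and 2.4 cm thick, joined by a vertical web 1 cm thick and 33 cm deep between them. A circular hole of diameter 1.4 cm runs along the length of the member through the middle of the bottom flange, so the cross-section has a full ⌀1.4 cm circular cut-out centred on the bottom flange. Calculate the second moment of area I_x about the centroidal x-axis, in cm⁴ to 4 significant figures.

Break the section into simple shapes (no overlaps), measuring from the bottom-left corner of the bounding box.
Bottom flange: 27 × 2.4, A = 64.8 cm², y = 1.2 cm, Ī = 31.104 cm⁴.
Web: 1 × 33, A = 33 cm², y = 18.9 cm, Ī = 2994.75 cm⁴.
Top flange: 27 × 2.4, A = 64.8 cm², y = 36.6 cm, Ī = 31.104 cm⁴.
Hole (subtracted): ⌀1.4, A = 1.53938 cm², y = 1.2 cm, Ī = 0.188574 cm⁴.
Centroid: ȳ = ΣA·y / ΣA = 19.0692 cm.
Transfer each piece to the centroidal x-axis using Ī + A·d² with d = y − 19.0692:
  bottom flange: d = -17.8692 cm → contributes +20722.2 cm⁴
  web: d = -0.169173 cm → contributes +2995.69 cm⁴
  top flange: d = 17.5308 cm → contributes +19946.1 cm⁴
  hole: d = -17.8692 cm → contributes −491.724 cm⁴
Total I = 43172.3 cm⁴.

I_x ≈ 4.317 × 10⁴ cm⁴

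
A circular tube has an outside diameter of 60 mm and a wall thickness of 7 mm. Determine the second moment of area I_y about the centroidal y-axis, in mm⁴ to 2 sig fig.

I_y ≈ 4.2 × 10⁵ mm⁴

Decompose the section into non-overlapping parts with the origin at the bottom-left of its bounding rectangle.
Outer circle: ⌀60, A = 2 827 mm², x = 30 mm, Ī = 636 173 mm⁴.
Bore (subtracted): ⌀46, A = 1 662 mm², x = 30 mm, Ī = 219 787 mm⁴.
By symmetry the centroid is at mid-width, x̄ = 30 mm.
All pieces are centred on the centroidal y-axis, so I = ΣĪ (holes subtracted) = 416 386 mm⁴.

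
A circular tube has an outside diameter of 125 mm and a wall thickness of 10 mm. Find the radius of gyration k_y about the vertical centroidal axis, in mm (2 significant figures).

Split into non-overlapping primitives; take the origin at the lower-left of the bounding box.
Outer circle: ⌀125, A = 12 272 mm², x = 62.5 mm, Ī = 11 984 225 mm⁴.
Bore (subtracted): ⌀105, A = 8 659 mm², x = 62.5 mm, Ī = 5 966 602 mm⁴.
By symmetry the centroid is at mid-width, x̄ = 62.5 mm.
All pieces are centred on the vertical centroidal axis, so I = ΣĪ (holes subtracted) = 6 017 623 mm⁴.
Radius of gyration: k = √(I/A) = √(6 017 623 / 3 613) = 40.81 mm.

k_y ≈ 41 mm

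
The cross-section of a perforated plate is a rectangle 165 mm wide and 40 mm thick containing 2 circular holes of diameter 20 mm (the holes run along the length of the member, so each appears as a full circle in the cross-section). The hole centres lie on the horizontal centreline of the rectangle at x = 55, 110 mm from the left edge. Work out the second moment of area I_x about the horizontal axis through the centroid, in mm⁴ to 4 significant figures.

Split into non-overlapping primitives; take the origin at the lower-left of the bounding box.
Plate: 165 × 40, A = 6 600 mm², y = 20 mm, Ī = 880 000 mm⁴.
Hole 1 (subtracted): ⌀20, A = 314.159 mm², y = 20 mm, Ī = 7853.98 mm⁴.
Hole 2 (subtracted): ⌀20, A = 314.159 mm², y = 20 mm, Ī = 7853.98 mm⁴.
By symmetry the centroid is at mid-height, ȳ = 20 mm.
All pieces are centred on the horizontal axis through the centroid, so I = ΣĪ (holes subtracted) = 864 292 mm⁴.

I_x ≈ 8.643 × 10⁵ mm⁴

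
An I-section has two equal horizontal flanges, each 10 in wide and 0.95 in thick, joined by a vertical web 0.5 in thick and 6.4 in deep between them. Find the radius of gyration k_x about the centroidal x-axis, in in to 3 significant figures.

Split into non-overlapping primitives; take the origin at the lower-left of the bounding box.
Bottom flange: 10 × 0.95, A = 9.5 in², y = 0.475 in, Ī = 0.71448 in⁴.
Web: 0.5 × 6.4, A = 3.2 in², y = 4.15 in, Ī = 10.923 in⁴.
Top flange: 10 × 0.95, A = 9.5 in², y = 7.825 in, Ī = 0.71448 in⁴.
By symmetry the centroid is at mid-height, ȳ = 4.15 in.
Transfer each piece to the centroidal x-axis using Ī + A·d² with d = y − 4.15:
  bottom flange: d = -3.675 in → contributes +129.02 in⁴
  web: d = 0 in → contributes +10.923 in⁴
  top flange: d = 3.675 in → contributes +129.02 in⁴
Total I = 268.96 in⁴.
Radius of gyration: k = √(I/A) = √(268.96 / 22.2) = 3.4807 in.

k_x ≈ 3.48 in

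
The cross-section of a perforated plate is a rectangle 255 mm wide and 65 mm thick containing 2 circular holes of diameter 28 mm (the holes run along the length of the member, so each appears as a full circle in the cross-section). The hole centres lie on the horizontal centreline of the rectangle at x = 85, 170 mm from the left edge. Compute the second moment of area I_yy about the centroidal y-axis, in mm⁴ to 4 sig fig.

Decompose the section into non-overlapping parts with the origin at the bottom-left of its bounding rectangle.
Plate: 255 × 65, A = 16 575 mm², x = 127.5 mm, Ī = 89 815 781 mm⁴.
Hole 1 (subtracted): ⌀28, A = 615.752 mm², x = 85 mm, Ī = 30171.9 mm⁴.
Hole 2 (subtracted): ⌀28, A = 615.752 mm², x = 170 mm, Ī = 30171.9 mm⁴.
By symmetry the centroid is at mid-width, x̄ = 127.5 mm.
Transfer each piece to the centroidal y-axis using Ī + A·d² with d = x − 127.5:
  plate: d = 0 mm → contributes +89 815 781 mm⁴
  hole 1: d = -42.5 mm → contributes −1 142 374 mm⁴
  hole 2: d = 42.5 mm → contributes −1 142 374 mm⁴
Total I = 87 531 033 mm⁴.

I_yy ≈ 8.753 × 10⁷ mm⁴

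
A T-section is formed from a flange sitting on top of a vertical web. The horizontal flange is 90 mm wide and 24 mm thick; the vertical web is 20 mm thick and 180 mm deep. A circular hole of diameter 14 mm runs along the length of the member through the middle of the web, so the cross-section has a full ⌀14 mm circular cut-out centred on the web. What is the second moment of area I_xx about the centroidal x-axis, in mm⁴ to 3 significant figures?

I_xx ≈ 2.36 × 10⁷ mm⁴

Split into non-overlapping primitives; take the origin at the lower-left of the bounding box.
Flange: 90 × 24, A = 2 160 mm², y = 192 mm, Ī = 103 680 mm⁴.
Web: 20 × 180, A = 3 600 mm², y = 90 mm, Ī = 9 720 000 mm⁴.
Hole (subtracted): ⌀14, A = 153.94 mm², y = 90 mm, Ī = 1885.7 mm⁴.
Centroid: ȳ = ΣA·y / ΣA = 129.3 mm.
Transfer each piece to the centroidal x-axis using Ī + A·d² with d = y − 129.3:
  flange: d = 62.7 mm → contributes +8 595 181 mm⁴
  web: d = -39.3 mm → contributes +15 280 253 mm⁴
  hole: d = -39.3 mm → contributes −239 645 mm⁴
Total I = 23 635 789 mm⁴.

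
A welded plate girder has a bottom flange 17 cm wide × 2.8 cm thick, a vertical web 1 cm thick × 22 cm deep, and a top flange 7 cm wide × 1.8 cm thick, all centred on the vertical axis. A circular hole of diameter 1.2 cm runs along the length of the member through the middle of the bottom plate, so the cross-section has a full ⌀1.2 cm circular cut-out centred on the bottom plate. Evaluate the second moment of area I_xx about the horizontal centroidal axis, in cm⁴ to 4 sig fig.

I_xx ≈ 7610 cm⁴

Split into non-overlapping primitives; take the origin at the lower-left of the bounding box.
Bottom plate: 17 × 2.8, A = 47.6 cm², y = 1.4 cm, Ī = 31.0987 cm⁴.
Web plate: 1 × 22, A = 22 cm², y = 13.8 cm, Ī = 887.333 cm⁴.
Top plate: 7 × 1.8, A = 12.6 cm², y = 25.7 cm, Ī = 3.402 cm⁴.
Hole (subtracted): ⌀1.2, A = 1.13097 cm², y = 1.4 cm, Ī = 0.101788 cm⁴.
Centroid: ȳ = ΣA·y / ΣA = 8.54182 cm.
Transfer each piece to the horizontal centroidal axis using Ī + A·d² with d = y − 8.54182:
  bottom plate: d = -7.14182 cm → contributes +2458.96 cm⁴
  web plate: d = 5.25818 cm → contributes +1495.6 cm⁴
  top plate: d = 17.1582 cm → contributes +3712.88 cm⁴
  hole: d = -7.14182 cm → contributes −57.7877 cm⁴
Total I = 7609.66 cm⁴.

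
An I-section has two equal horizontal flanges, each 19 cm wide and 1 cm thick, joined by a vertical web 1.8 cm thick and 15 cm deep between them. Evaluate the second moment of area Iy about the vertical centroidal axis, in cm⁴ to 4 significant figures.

Decompose the section into non-overlapping parts with the origin at the bottom-left of its bounding rectangle.
Bottom flange: 19 × 1, A = 19 cm², x = 9.5 cm, Ī = 571.583 cm⁴.
Web: 1.8 × 15, A = 27 cm², x = 9.5 cm, Ī = 7.29 cm⁴.
Top flange: 19 × 1, A = 19 cm², x = 9.5 cm, Ī = 571.583 cm⁴.
By symmetry the centroid is at mid-width, x̄ = 9.5 cm.
All pieces are centred on the vertical centroidal axis, so I = ΣĪ = 1150.46 cm⁴.

Iy ≈ 1150 cm⁴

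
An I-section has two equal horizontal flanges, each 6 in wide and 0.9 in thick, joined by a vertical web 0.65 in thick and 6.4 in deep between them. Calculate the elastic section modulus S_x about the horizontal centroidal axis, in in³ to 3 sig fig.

Treat the section as a set of non-overlapping primitives; coordinates are from the bounding-box lower-left.
Bottom flange: 6 × 0.9, A = 5.4 in², y = 0.45 in, Ī = 0.3645 in⁴.
Web: 0.65 × 6.4, A = 4.16 in², y = 4.1 in, Ī = 14.199 in⁴.
Top flange: 6 × 0.9, A = 5.4 in², y = 7.75 in, Ī = 0.3645 in⁴.
By symmetry the centroid is at mid-height, ȳ = 4.1 in.
Transfer each piece to the horizontal centroidal axis using Ī + A·d² with d = y − 4.1:
  bottom flange: d = -3.65 in → contributes +72.306 in⁴
  web: d = 0 in → contributes +14.199 in⁴
  top flange: d = 3.65 in → contributes +72.306 in⁴
Total I = 158.81 in⁴.
Extreme fibre distance c = 4.1 in; S = I/c = 38.735 in³.

S_x ≈ 38.7 in³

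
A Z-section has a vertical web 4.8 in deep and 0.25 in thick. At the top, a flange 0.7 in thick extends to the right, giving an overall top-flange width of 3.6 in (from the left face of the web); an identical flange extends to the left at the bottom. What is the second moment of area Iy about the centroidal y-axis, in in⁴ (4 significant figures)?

Decompose the section into non-overlapping parts with the origin at the bottom-left of its bounding rectangle.
Web: 0.25 × 4.8, A = 1.2 in², x = 3.475 in, Ī = 0.00625 in⁴.
Top flange (beyond web): 3.35 × 0.7, A = 2.345 in², x = 5.275 in, Ī = 2.19306 in⁴.
Bottom flange (beyond web): 3.35 × 0.7, A = 2.345 in², x = 1.675 in, Ī = 2.19306 in⁴.
Centroid: x̄ = ΣA·x / ΣA = 3.475 in.
Transfer each piece to the centroidal y-axis using Ī + A·d² with d = x − 3.475:
  web: d = 0 in → contributes +0.00625 in⁴
  top flange (beyond web): d = 1.8 in → contributes +9.79086 in⁴
  bottom flange (beyond web): d = -1.8 in → contributes +9.79086 in⁴
Total I = 19.588 in⁴.

Iy ≈ 19.59 in⁴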